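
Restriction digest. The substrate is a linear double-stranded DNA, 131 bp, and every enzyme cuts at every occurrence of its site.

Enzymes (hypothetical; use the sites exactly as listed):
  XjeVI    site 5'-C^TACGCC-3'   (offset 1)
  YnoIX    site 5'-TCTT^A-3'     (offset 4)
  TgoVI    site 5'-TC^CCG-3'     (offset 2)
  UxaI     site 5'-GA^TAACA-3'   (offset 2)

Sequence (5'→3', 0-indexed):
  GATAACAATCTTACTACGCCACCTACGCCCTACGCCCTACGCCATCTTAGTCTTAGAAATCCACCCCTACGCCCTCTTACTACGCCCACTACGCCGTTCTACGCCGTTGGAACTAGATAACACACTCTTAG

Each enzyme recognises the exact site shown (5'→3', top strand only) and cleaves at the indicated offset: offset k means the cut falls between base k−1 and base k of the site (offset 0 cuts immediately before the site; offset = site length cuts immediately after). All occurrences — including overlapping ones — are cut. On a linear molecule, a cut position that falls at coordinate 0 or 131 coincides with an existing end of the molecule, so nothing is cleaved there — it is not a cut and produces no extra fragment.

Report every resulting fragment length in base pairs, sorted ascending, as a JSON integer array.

Scan for sites:
  XjeVI (CTACGCC, off=1): starts [13, 22, 29, 36, 66, 79, 88, 98] → cuts [14, 23, 30, 37, 67, 80, 89, 99]
  YnoIX (TCTTA, off=4): starts [8, 44, 50, 74, 125] → cuts [12, 48, 54, 78, 129]
  TgoVI (TCCCG, off=2): no sites
  UxaI (GATAACA, off=2): starts [0, 115] → cuts [2, 117]

Pooled cuts: [2, 12, 14, 23, 30, 37, 48, 54, 67, 78, 80, 89, 99, 117, 129]

Fragments:
  [0,2): 2 bp
  [2,12): 10 bp
  [12,14): 2 bp
  [14,23): 9 bp
  [23,30): 7 bp
  [30,37): 7 bp
  [37,48): 11 bp
  [48,54): 6 bp
  [54,67): 13 bp
  [67,78): 11 bp
  [78,80): 2 bp
  [80,89): 9 bp
  [89,99): 10 bp
  [99,117): 18 bp
  [117,129): 12 bp
  [129,131): 2 bp

[2,2,2,2,6,7,7,9,9,10,10,11,11,12,13,18]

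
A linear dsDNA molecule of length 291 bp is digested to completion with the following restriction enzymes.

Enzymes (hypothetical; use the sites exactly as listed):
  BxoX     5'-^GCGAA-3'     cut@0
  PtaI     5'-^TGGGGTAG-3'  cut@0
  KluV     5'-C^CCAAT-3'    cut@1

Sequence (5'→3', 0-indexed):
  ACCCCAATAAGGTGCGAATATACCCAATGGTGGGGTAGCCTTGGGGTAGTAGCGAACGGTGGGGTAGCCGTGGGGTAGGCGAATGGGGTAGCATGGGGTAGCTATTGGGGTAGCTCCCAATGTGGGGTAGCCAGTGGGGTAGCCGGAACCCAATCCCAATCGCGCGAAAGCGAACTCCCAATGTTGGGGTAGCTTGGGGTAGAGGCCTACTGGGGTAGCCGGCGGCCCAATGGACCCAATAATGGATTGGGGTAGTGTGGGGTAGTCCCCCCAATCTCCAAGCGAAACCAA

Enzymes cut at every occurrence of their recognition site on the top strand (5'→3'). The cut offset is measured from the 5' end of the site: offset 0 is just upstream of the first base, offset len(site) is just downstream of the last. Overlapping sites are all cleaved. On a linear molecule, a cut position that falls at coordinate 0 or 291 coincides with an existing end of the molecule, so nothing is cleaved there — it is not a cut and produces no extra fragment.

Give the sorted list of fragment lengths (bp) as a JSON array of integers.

Site scan:
  BxoX GCGAA/0: at [13, 51, 78, 163, 169, 281] ⇒ [13, 51, 78, 163, 169, 281]
  PtaI TGGGGTAG/0: at [30, 41, 59, 70, 83, 93, 105, 122, 134, 184, 194, 210, 247, 257] ⇒ [30, 41, 59, 70, 83, 93, 105, 122, 134, 184, 194, 210, 247, 257]
  KluV CCCAAT/1: at [2, 22, 115, 148, 154, 176, 225, 234, 269] ⇒ [3, 23, 116, 149, 155, 177, 226, 235, 270]

All cut coordinates (distinct, sorted): [3, 13, 23, 30, 41, 51, 59, 70, 78, 83, 93, 105, 116, 122, 134, 149, 155, 163, 169, 177, 184, 194, 210, 226, 235, 247, 257, 270, 281]

Fragment lengths:
  [0,3): 3 bp
  [3,13): 10 bp
  [13,23): 10 bp
  [23,30): 7 bp
  [30,41): 11 bp
  [41,51): 10 bp
  [51,59): 8 bp
  [59,70): 11 bp
  [70,78): 8 bp
  [78,83): 5 bp
  [83,93): 10 bp
  [93,105): 12 bp
  [105,116): 11 bp
  [116,122): 6 bp
  [122,134): 12 bp
  [134,149): 15 bp
  [149,155): 6 bp
  [155,163): 8 bp
  [163,169): 6 bp
  [169,177): 8 bp
  [177,184): 7 bp
  [184,194): 10 bp
  [194,210): 16 bp
  [210,226): 16 bp
  [226,235): 9 bp
  [235,247): 12 bp
  [247,257): 10 bp
  [257,270): 13 bp
  [270,281): 11 bp
  [281,291): 10 bp

[3,5,6,6,6,7,7,8,8,8,8,9,10,10,10,10,10,10,10,11,11,11,11,12,12,12,13,15,16,16]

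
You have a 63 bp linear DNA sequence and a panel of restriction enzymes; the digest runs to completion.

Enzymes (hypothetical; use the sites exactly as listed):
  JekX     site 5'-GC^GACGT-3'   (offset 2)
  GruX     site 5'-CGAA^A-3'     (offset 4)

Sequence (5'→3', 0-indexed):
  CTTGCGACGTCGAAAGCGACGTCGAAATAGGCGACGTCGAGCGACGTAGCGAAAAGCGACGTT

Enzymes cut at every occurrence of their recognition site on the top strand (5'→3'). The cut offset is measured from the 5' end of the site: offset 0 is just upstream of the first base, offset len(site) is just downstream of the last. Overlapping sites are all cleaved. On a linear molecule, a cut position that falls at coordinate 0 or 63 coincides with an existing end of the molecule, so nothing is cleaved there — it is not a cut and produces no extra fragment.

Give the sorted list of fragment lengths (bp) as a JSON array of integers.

Site scan:
  JekX GCGACGT/2: at [3, 15, 30, 40, 55] ⇒ [5, 17, 32, 42, 57]
  GruX CGAAA/4: at [10, 22, 49] ⇒ [14, 26, 53]

All cut coordinates (distinct, sorted): [5, 14, 17, 26, 32, 42, 53, 57]

Fragments:
  [0,5): 5 bp
  [5,14): 9 bp
  [14,17): 3 bp
  [17,26): 9 bp
  [26,32): 6 bp
  [32,42): 10 bp
  [42,53): 11 bp
  [53,57): 4 bp
  [57,63): 6 bp

[3,4,5,6,6,9,9,10,11]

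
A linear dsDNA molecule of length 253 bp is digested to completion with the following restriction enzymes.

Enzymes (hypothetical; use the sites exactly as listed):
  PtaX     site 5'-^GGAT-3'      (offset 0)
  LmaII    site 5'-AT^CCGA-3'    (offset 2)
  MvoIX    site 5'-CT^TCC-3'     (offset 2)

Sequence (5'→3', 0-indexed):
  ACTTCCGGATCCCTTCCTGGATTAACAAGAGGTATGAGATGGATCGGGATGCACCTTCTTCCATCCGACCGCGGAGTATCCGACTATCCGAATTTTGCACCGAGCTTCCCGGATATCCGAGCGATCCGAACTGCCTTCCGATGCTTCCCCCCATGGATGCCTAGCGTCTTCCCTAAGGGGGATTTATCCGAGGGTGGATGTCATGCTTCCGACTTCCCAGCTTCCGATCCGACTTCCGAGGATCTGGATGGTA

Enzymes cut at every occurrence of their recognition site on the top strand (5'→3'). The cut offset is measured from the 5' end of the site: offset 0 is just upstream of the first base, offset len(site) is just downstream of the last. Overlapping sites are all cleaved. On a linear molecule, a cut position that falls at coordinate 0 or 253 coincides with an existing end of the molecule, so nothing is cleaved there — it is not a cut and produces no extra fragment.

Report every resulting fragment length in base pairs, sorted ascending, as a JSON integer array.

[3,3,4,4,5,5,6,6,6,6,6,7,8,8,8,8,8,8,9,9,9,10,11,12,13,15,15,19,22]

Site scan:
  PtaX (GGAT, off=0): starts [6, 18, 40, 46, 110, 154, 179, 195, 239, 245] → cuts [6, 18, 40, 46, 110, 154, 179, 195, 239, 245]
  LmaII (ATCCGA, off=2): starts [62, 77, 85, 114, 123, 185, 226] → cuts [64, 79, 87, 116, 125, 187, 228]
  MvoIX (CTTCC, off=2): starts [1, 12, 57, 104, 134, 143, 167, 205, 212, 220, 232] → cuts [3, 14, 59, 106, 136, 145, 169, 207, 214, 222, 234]

All cut coordinates (distinct, sorted): [3, 6, 14, 18, 40, 46, 59, 64, 79, 87, 106, 110, 116, 125, 136, 145, 154, 169, 179, 187, 195, 207, 214, 222, 228, 234, 239, 245]

Fragment lengths:
  [0,3): 3 bp
  [3,6): 3 bp
  [6,14): 8 bp
  [14,18): 4 bp
  [18,40): 22 bp
  [40,46): 6 bp
  [46,59): 13 bp
  [59,64): 5 bp
  [64,79): 15 bp
  [79,87): 8 bp
  [87,106): 19 bp
  [106,110): 4 bp
  [110,116): 6 bp
  [116,125): 9 bp
  [125,136): 11 bp
  [136,145): 9 bp
  [145,154): 9 bp
  [154,169): 15 bp
  [169,179): 10 bp
  [179,187): 8 bp
  [187,195): 8 bp
  [195,207): 12 bp
  [207,214): 7 bp
  [214,222): 8 bp
  [222,228): 6 bp
  [228,234): 6 bp
  [234,239): 5 bp
  [239,245): 6 bp
  [245,253): 8 bp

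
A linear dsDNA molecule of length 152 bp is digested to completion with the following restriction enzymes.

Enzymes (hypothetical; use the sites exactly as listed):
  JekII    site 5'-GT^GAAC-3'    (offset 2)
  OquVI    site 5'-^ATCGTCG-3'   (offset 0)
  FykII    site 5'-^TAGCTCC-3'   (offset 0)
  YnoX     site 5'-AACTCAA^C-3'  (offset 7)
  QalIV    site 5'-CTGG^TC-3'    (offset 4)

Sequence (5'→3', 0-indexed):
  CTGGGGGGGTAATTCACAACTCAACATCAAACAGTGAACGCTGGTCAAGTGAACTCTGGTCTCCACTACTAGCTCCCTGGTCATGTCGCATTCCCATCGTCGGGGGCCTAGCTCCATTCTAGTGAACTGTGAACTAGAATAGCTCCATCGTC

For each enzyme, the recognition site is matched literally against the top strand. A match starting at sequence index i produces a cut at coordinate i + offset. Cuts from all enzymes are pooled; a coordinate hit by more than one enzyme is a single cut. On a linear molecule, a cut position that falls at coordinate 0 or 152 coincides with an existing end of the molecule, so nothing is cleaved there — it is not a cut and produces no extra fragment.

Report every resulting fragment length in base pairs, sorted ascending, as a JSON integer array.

[6,7,9,9,9,10,11,11,13,13,15,15,24]

Per-enzyme occurrences:
  JekII (GTGAAC, off=2): starts [33, 48, 121, 128] → cuts [35, 50, 123, 130]
  OquVI (ATCGTCG, off=0): starts [95] → cuts [95]
  FykII (TAGCTCC, off=0): starts [69, 108, 139] → cuts [69, 108, 139]
  YnoX (AACTCAAC, off=7): starts [17] → cuts [24]
  QalIV (CTGGTC, off=4): starts [40, 55, 76] → cuts [44, 59, 80]

All cut coordinates (distinct, sorted): [24, 35, 44, 50, 59, 69, 80, 95, 108, 123, 130, 139]

Fragment lengths:
  [0,24): 24 bp
  [24,35): 11 bp
  [35,44): 9 bp
  [44,50): 6 bp
  [50,59): 9 bp
  [59,69): 10 bp
  [69,80): 11 bp
  [80,95): 15 bp
  [95,108): 13 bp
  [108,123): 15 bp
  [123,130): 7 bp
  [130,139): 9 bp
  [139,152): 13 bp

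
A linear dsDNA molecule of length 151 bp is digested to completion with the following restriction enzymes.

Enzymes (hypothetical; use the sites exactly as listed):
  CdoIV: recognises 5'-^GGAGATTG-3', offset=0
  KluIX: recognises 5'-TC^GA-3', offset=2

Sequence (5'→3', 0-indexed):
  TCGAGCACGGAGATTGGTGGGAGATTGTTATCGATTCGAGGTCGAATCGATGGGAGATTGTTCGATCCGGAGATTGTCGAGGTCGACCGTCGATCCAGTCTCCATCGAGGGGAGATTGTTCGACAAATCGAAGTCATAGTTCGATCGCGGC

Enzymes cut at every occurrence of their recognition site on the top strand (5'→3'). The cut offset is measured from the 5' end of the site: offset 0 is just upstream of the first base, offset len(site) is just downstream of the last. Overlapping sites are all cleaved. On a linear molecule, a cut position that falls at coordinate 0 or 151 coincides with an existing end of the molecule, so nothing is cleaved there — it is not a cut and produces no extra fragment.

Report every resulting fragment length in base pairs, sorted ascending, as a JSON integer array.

Per-enzyme occurrences:
  CdoIV (GGAGATTG, off=0): starts [8, 19, 52, 68, 110] → cuts [8, 19, 52, 68, 110]
  KluIX (TCGA, off=2): starts [0, 30, 35, 41, 46, 61, 76, 82, 89, 104, 119, 127, 140] → cuts [2, 32, 37, 43, 48, 63, 78, 84, 91, 106, 121, 129, 142]

All cut coordinates (distinct, sorted): [2, 8, 19, 32, 37, 43, 48, 52, 63, 68, 78, 84, 91, 106, 110, 121, 129, 142]

Fragment lengths:
  [0,2): 2 bp
  [2,8): 6 bp
  [8,19): 11 bp
  [19,32): 13 bp
  [32,37): 5 bp
  [37,43): 6 bp
  [43,48): 5 bp
  [48,52): 4 bp
  [52,63): 11 bp
  [63,68): 5 bp
  [68,78): 10 bp
  [78,84): 6 bp
  [84,91): 7 bp
  [91,106): 15 bp
  [106,110): 4 bp
  [110,121): 11 bp
  [121,129): 8 bp
  [129,142): 13 bp
  [142,151): 9 bp

[2,4,4,5,5,5,6,6,6,7,8,9,10,11,11,11,13,13,15]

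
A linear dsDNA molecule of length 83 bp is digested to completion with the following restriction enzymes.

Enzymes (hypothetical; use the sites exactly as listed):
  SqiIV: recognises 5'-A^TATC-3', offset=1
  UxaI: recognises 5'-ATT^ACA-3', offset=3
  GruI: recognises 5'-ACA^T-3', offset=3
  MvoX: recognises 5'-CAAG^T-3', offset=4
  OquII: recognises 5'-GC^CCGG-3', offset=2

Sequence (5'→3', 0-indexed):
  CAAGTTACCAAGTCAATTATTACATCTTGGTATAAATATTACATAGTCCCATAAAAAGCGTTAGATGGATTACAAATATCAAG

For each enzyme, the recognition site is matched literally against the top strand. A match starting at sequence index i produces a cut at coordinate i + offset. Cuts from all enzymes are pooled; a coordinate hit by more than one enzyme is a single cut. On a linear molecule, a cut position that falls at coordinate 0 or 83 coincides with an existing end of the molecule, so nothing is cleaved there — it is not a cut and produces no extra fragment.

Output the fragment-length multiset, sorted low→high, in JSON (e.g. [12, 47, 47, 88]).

Site scan:
  SqiIV (ATATC, off=1): starts [75] → cuts [76]
  UxaI (ATTACA, off=3): starts [18, 37, 68] → cuts [21, 40, 71]
  GruI (ACAT, off=3): starts [21, 40] → cuts [24, 43]
  MvoX (CAAGT, off=4): starts [0, 8] → cuts [4, 12]
  OquII (GCCCGG, off=2): no sites

Pooled cuts: [4, 12, 21, 24, 40, 43, 71, 76]

Fragments:
  [0,4): 4 bp
  [4,12): 8 bp
  [12,21): 9 bp
  [21,24): 3 bp
  [24,40): 16 bp
  [40,43): 3 bp
  [43,71): 28 bp
  [71,76): 5 bp
  [76,83): 7 bp

[3,3,4,5,7,8,9,16,28]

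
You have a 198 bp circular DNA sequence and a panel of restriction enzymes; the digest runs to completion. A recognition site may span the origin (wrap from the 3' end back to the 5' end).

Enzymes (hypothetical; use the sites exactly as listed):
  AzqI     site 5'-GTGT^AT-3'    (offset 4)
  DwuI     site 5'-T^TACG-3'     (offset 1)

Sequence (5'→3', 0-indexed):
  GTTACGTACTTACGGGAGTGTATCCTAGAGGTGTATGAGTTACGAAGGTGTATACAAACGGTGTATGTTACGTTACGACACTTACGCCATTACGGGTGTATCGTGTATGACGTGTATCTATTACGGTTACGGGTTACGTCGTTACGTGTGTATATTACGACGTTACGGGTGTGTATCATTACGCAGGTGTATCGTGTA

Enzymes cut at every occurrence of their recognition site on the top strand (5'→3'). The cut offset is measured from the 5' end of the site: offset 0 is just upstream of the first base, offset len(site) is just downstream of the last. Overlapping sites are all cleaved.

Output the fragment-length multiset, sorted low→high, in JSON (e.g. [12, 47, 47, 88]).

Site scan:
  AzqI GTGTAT/4: at [17, 30, 47, 60, 95, 102, 111, 147, 170, 186] ⇒ [21, 34, 51, 64, 99, 106, 115, 151, 174, 190]
  DwuI TTACG/1: at [1, 9, 39, 67, 72, 81, 89, 120, 126, 133, 141, 154, 162, 178] ⇒ [2, 10, 40, 68, 73, 82, 90, 121, 127, 134, 142, 155, 163, 179]

All cut coordinates (distinct, sorted): [2, 10, 21, 34, 40, 51, 64, 68, 73, 82, 90, 99, 106, 115, 121, 127, 134, 142, 151, 155, 163, 174, 179, 190]

Fragment lengths:
  2→10: 8 bp
  10→21: 11 bp
  21→34: 13 bp
  34→40: 6 bp
  40→51: 11 bp
  51→64: 13 bp
  64→68: 4 bp
  68→73: 5 bp
  73→82: 9 bp
  82→90: 8 bp
  90→99: 9 bp
  99→106: 7 bp
  106→115: 9 bp
  115→121: 6 bp
  121→127: 6 bp
  127→134: 7 bp
  134→142: 8 bp
  142→151: 9 bp
  151→155: 4 bp
  155→163: 8 bp
  163→174: 11 bp
  174→179: 5 bp
  179→190: 11 bp
  190→2 (wrap): 198-190+2 = 10 bp

[4,4,5,5,6,6,6,7,7,8,8,8,8,9,9,9,9,10,11,11,11,11,13,13]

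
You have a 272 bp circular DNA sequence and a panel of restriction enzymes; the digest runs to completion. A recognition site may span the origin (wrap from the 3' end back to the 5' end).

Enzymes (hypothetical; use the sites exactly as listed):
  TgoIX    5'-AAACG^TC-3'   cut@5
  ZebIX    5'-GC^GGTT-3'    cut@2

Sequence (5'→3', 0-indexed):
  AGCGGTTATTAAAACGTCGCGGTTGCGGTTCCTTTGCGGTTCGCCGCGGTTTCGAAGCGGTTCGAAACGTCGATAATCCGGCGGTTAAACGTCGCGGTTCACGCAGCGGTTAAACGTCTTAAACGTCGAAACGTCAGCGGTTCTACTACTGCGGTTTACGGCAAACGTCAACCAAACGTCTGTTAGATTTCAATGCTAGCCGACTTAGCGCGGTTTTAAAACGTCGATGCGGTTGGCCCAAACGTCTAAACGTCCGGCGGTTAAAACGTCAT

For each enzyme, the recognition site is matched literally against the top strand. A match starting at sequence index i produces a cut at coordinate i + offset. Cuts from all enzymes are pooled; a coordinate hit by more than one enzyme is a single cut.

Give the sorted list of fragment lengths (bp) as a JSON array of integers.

Site scan:
  TgoIX (AAACGTC, off=5): starts [11, 64, 86, 111, 120, 128, 162, 173, 218, 239, 247, 263] → cuts [16, 69, 91, 116, 125, 133, 167, 178, 223, 244, 252, 268]
  ZebIX (GCGGTT, off=2): starts [1, 18, 24, 35, 45, 56, 80, 93, 105, 136, 150, 209, 228, 256] → cuts [3, 20, 26, 37, 47, 58, 82, 95, 107, 138, 152, 211, 230, 258]

All cut coordinates (distinct, sorted): [3, 16, 20, 26, 37, 47, 58, 69, 82, 91, 95, 107, 116, 125, 133, 138, 152, 167, 178, 211, 223, 230, 244, 252, 258, 268]

Fragment lengths:
  3→16: 13 bp
  16→20: 4 bp
  20→26: 6 bp
  26→37: 11 bp
  37→47: 10 bp
  47→58: 11 bp
  58→69: 11 bp
  69→82: 13 bp
  82→91: 9 bp
  91→95: 4 bp
  95→107: 12 bp
  107→116: 9 bp
  116→125: 9 bp
  125→133: 8 bp
  133→138: 5 bp
  138→152: 14 bp
  152→167: 15 bp
  167→178: 11 bp
  178→211: 33 bp
  211→223: 12 bp
  223→230: 7 bp
  230→244: 14 bp
  244→252: 8 bp
  252→258: 6 bp
  258→268: 10 bp
  268→3 (wrap): 272-268+3 = 7 bp

[4,4,5,6,6,7,7,8,8,9,9,9,10,10,11,11,11,11,12,12,13,13,14,14,15,33]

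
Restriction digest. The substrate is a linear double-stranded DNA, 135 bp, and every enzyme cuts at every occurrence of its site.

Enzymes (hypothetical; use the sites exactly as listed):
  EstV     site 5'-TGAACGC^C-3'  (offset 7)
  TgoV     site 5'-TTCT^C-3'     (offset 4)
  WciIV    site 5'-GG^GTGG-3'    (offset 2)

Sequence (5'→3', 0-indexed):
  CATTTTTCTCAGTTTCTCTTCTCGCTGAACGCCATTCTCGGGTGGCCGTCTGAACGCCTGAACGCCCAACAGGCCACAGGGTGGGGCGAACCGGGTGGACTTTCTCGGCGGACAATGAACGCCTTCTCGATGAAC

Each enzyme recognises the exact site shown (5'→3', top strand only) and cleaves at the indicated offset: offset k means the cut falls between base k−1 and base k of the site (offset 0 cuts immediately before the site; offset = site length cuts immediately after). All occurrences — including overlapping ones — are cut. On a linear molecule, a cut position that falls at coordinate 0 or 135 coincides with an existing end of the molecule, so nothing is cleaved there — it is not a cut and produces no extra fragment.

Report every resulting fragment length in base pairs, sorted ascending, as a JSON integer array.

[3,5,5,6,8,8,8,9,10,11,14,15,16,17]

Per-enzyme occurrences:
  EstV TGAACGCC/7: at [25, 50, 58, 115] ⇒ [32, 57, 65, 122]
  TgoV TTCTC/4: at [5, 13, 18, 34, 101, 123] ⇒ [9, 17, 22, 38, 105, 127]
  WciIV GGGTGG/2: at [39, 78, 92] ⇒ [41, 80, 94]

All cut coordinates (distinct, sorted): [9, 17, 22, 32, 38, 41, 57, 65, 80, 94, 105, 122, 127]

Fragment lengths:
  [0,9): 9 bp
  [9,17): 8 bp
  [17,22): 5 bp
  [22,32): 10 bp
  [32,38): 6 bp
  [38,41): 3 bp
  [41,57): 16 bp
  [57,65): 8 bp
  [65,80): 15 bp
  [80,94): 14 bp
  [94,105): 11 bp
  [105,122): 17 bp
  [122,127): 5 bp
  [127,135): 8 bp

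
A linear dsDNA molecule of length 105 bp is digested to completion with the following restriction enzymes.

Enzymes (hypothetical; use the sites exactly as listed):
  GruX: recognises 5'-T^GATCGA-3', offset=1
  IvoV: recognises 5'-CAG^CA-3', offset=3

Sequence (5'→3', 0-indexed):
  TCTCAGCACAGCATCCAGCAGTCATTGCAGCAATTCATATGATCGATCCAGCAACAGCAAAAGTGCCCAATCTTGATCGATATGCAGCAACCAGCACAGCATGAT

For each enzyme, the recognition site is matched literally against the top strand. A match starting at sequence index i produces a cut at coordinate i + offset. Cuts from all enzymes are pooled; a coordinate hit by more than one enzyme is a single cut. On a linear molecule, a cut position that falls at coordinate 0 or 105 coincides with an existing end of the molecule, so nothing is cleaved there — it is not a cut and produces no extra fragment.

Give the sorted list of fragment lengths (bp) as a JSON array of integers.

[5,5,6,6,6,7,7,10,11,12,13,17]

Site scan:
  GruX TGATCGA/1: at [39, 73] ⇒ [40, 74]
  IvoV CAGCA/3: at [3, 8, 15, 27, 48, 54, 84, 91, 96] ⇒ [6, 11, 18, 30, 51, 57, 87, 94, 99]

All cut coordinates (distinct, sorted): [6, 11, 18, 30, 40, 51, 57, 74, 87, 94, 99]

Fragment lengths:
  [0,6): 6 bp
  [6,11): 5 bp
  [11,18): 7 bp
  [18,30): 12 bp
  [30,40): 10 bp
  [40,51): 11 bp
  [51,57): 6 bp
  [57,74): 17 bp
  [74,87): 13 bp
  [87,94): 7 bp
  [94,99): 5 bp
  [99,105): 6 bp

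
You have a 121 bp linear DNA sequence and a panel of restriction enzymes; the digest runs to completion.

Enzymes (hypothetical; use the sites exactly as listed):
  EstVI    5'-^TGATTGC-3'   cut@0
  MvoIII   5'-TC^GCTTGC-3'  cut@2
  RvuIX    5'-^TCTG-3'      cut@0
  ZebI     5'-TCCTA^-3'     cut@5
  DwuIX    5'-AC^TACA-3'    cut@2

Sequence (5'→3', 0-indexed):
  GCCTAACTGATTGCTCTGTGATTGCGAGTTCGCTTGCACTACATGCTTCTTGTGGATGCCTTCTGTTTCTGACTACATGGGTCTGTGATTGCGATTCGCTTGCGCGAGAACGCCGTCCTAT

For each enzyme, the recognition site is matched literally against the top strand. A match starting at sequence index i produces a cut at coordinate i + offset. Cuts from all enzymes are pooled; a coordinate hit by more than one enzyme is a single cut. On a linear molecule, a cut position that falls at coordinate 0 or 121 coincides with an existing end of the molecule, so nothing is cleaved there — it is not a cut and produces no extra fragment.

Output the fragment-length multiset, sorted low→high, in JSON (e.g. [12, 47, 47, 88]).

[1,4,4,6,6,7,7,8,8,12,13,22,23]

Scan for sites:
  EstVI (TGATTGC, off=0): starts [7, 18, 85] → cuts [7, 18, 85]
  MvoIII (TCGCTTGC, off=2): starts [29, 95] → cuts [31, 97]
  RvuIX (TCTG, off=0): starts [14, 61, 67, 81] → cuts [14, 61, 67, 81]
  ZebI (TCCTA, off=5): starts [115] → cuts [120]
  DwuIX (ACTACA, off=2): starts [37, 71] → cuts [39, 73]

Pooled cuts: [7, 14, 18, 31, 39, 61, 67, 73, 81, 85, 97, 120]

Fragments:
  [0,7): 7 bp
  [7,14): 7 bp
  [14,18): 4 bp
  [18,31): 13 bp
  [31,39): 8 bp
  [39,61): 22 bp
  [61,67): 6 bp
  [67,73): 6 bp
  [73,81): 8 bp
  [81,85): 4 bp
  [85,97): 12 bp
  [97,120): 23 bp
  [120,121): 1 bp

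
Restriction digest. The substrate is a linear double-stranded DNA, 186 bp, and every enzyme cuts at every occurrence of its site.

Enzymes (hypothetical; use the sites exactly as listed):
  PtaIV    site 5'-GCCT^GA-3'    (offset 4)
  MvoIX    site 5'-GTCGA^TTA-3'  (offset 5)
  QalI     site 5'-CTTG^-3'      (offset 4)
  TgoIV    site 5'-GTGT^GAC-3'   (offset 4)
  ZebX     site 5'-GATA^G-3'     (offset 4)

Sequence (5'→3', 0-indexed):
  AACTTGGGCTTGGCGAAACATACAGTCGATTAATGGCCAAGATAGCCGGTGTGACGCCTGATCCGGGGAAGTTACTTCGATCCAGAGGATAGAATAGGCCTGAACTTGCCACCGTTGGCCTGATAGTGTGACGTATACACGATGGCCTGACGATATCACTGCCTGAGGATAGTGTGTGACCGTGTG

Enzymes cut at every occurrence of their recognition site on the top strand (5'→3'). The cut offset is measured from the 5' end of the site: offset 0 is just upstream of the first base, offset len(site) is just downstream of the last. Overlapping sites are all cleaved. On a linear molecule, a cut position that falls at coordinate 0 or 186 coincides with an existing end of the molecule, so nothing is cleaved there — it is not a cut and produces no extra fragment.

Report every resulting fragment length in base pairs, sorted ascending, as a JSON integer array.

Per-enzyme occurrences:
  PtaIV (GCCTGA, off=4): starts [55, 97, 117, 144, 160] → cuts [59, 101, 121, 148, 164]
  MvoIX (GTCGATTA, off=5): starts [24] → cuts [29]
  QalI (CTTG, off=4): starts [2, 8, 104] → cuts [6, 12, 108]
  TgoIV (GTGTGAC, off=4): starts [48, 125, 173] → cuts [52, 129, 177]
  ZebX (GATAG, off=4): starts [40, 87, 121, 167] → cuts [44, 91, 125, 171]

Pooled cuts: [6, 12, 29, 44, 52, 59, 91, 101, 108, 121, 125, 129, 148, 164, 171, 177]

Fragment lengths:
  [0,6): 6 bp
  [6,12): 6 bp
  [12,29): 17 bp
  [29,44): 15 bp
  [44,52): 8 bp
  [52,59): 7 bp
  [59,91): 32 bp
  [91,101): 10 bp
  [101,108): 7 bp
  [108,121): 13 bp
  [121,125): 4 bp
  [125,129): 4 bp
  [129,148): 19 bp
  [148,164): 16 bp
  [164,171): 7 bp
  [171,177): 6 bp
  [177,186): 9 bp

[4,4,6,6,6,7,7,7,8,9,10,13,15,16,17,19,32]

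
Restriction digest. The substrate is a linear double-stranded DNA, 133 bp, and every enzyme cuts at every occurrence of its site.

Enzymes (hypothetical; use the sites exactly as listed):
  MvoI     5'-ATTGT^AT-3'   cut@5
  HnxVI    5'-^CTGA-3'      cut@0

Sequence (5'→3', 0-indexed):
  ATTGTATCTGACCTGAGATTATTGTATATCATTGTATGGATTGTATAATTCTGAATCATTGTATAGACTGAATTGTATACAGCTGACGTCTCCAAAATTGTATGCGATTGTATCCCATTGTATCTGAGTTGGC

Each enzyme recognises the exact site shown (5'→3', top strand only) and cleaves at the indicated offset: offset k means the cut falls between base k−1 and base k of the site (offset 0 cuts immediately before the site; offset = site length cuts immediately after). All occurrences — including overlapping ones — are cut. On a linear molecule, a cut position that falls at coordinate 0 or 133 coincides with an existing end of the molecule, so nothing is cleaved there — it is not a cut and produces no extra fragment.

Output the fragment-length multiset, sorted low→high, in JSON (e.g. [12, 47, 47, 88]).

[2,2,5,5,5,6,6,9,9,10,10,10,10,12,13,19]

Scan for sites:
  MvoI ATTGTAT/5: at [0, 20, 30, 39, 57, 71, 96, 106, 116] ⇒ [5, 25, 35, 44, 62, 76, 101, 111, 121]
  HnxVI CTGA/0: at [7, 12, 50, 67, 82, 123] ⇒ [7, 12, 50, 67, 82, 123]

Pooled cuts: [5, 7, 12, 25, 35, 44, 50, 62, 67, 76, 82, 101, 111, 121, 123]

Fragment lengths:
  [0,5): 5 bp
  [5,7): 2 bp
  [7,12): 5 bp
  [12,25): 13 bp
  [25,35): 10 bp
  [35,44): 9 bp
  [44,50): 6 bp
  [50,62): 12 bp
  [62,67): 5 bp
  [67,76): 9 bp
  [76,82): 6 bp
  [82,101): 19 bp
  [101,111): 10 bp
  [111,121): 10 bp
  [121,123): 2 bp
  [123,133): 10 bp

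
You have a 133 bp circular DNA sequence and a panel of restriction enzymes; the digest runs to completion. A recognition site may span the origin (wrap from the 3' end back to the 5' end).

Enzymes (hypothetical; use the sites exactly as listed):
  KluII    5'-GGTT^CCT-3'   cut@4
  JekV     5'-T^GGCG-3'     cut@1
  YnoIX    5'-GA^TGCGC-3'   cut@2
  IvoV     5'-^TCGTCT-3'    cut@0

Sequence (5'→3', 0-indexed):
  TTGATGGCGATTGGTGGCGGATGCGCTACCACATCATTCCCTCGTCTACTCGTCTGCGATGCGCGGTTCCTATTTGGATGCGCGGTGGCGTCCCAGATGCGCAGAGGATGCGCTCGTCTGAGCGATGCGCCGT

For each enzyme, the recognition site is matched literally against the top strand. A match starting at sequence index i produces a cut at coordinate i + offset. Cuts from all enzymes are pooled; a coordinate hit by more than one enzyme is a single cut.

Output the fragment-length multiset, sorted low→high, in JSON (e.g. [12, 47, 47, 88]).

Site scan:
  KluII GGTTCCT/4: at [64] ⇒ [68]
  JekV TGGCG/1: at [4, 14, 85] ⇒ [5, 15, 86]
  YnoIX GATGCGC/2: at [19, 57, 76, 95, 106, 123] ⇒ [21, 59, 78, 97, 108, 125]
  IvoV TCGTCT/0: at [41, 49, 113] ⇒ [41, 49, 113]

Pooled cuts: [5, 15, 21, 41, 49, 59, 68, 78, 86, 97, 108, 113, 125]

Fragment lengths:
  5→15: 10 bp
  15→21: 6 bp
  21→41: 20 bp
  41→49: 8 bp
  49→59: 10 bp
  59→68: 9 bp
  68→78: 10 bp
  78→86: 8 bp
  86→97: 11 bp
  97→108: 11 bp
  108→113: 5 bp
  113→125: 12 bp
  125→5 (wrap): 133-125+5 = 13 bp

[5,6,8,8,9,10,10,10,11,11,12,13,20]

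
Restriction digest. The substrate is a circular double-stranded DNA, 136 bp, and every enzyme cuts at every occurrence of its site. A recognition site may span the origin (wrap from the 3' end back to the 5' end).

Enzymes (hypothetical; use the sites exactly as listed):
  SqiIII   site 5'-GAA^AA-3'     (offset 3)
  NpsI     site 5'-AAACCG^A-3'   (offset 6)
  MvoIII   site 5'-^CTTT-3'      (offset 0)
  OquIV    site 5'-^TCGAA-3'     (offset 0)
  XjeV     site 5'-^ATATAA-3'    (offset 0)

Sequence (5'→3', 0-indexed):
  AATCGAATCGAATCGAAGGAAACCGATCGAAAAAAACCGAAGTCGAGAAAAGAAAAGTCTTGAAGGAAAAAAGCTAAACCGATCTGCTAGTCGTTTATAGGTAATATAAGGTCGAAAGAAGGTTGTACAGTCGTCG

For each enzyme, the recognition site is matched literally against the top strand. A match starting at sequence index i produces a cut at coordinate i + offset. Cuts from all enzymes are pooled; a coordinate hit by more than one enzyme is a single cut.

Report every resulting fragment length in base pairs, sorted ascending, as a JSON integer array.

Per-enzyme occurrences:
  SqiIII GAAAA/3: at [28, 46, 51, 65] ⇒ [31, 49, 54, 68]
  NpsI AAACCGA/6: at [19, 33, 75] ⇒ [25, 39, 81]
  MvoIII (CTTT, off=0): no sites
  OquIV TCGAA/0: at [2, 7, 12, 26, 111, 133] ⇒ [2, 7, 12, 26, 111, 133]
  XjeV ATATAA/0: at [103] ⇒ [103]

Pooled cuts: [2, 7, 12, 25, 26, 31, 39, 49, 54, 68, 81, 103, 111, 133]

Fragment lengths:
  2→7: 5 bp
  7→12: 5 bp
  12→25: 13 bp
  25→26: 1 bp
  26→31: 5 bp
  31→39: 8 bp
  39→49: 10 bp
  49→54: 5 bp
  54→68: 14 bp
  68→81: 13 bp
  81→103: 22 bp
  103→111: 8 bp
  111→133: 22 bp
  133→2 (wrap): 136-133+2 = 5 bp

[1,5,5,5,5,5,8,8,10,13,13,14,22,22]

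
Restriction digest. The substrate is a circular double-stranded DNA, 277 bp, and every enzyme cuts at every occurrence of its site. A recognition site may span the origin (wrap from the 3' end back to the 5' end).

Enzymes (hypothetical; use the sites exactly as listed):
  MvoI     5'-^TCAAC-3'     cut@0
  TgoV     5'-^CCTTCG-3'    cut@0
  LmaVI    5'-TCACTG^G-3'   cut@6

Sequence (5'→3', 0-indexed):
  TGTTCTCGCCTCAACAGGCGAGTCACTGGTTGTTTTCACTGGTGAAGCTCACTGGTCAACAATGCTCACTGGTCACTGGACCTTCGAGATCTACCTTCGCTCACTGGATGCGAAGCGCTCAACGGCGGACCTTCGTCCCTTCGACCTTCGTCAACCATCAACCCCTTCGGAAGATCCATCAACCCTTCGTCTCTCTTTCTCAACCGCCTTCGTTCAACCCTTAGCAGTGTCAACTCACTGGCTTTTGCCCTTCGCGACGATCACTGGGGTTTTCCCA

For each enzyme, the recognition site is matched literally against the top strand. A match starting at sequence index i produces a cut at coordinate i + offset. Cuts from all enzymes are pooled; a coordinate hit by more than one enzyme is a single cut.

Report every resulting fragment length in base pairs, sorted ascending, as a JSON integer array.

Scan for sites:
  MvoI TCAAC/0: at [10, 55, 118, 150, 157, 178, 199, 213, 229] ⇒ [10, 55, 118, 150, 157, 178, 199, 213, 229]
  TgoV CCTTCG/0: at [80, 93, 129, 137, 144, 163, 183, 206, 248] ⇒ [80, 93, 129, 137, 144, 163, 183, 206, 248]
  LmaVI TCACTGG/6: at [22, 35, 48, 65, 72, 100, 234, 260] ⇒ [28, 41, 54, 71, 78, 106, 240, 266]

All cut coordinates (distinct, sorted): [10, 28, 41, 54, 55, 71, 78, 80, 93, 106, 118, 129, 137, 144, 150, 157, 163, 178, 183, 199, 206, 213, 229, 240, 248, 266]

Fragments:
  10→28: 18 bp
  28→41: 13 bp
  41→54: 13 bp
  54→55: 1 bp
  55→71: 16 bp
  71→78: 7 bp
  78→80: 2 bp
  80→93: 13 bp
  93→106: 13 bp
  106→118: 12 bp
  118→129: 11 bp
  129→137: 8 bp
  137→144: 7 bp
  144→150: 6 bp
  150→157: 7 bp
  157→163: 6 bp
  163→178: 15 bp
  178→183: 5 bp
  183→199: 16 bp
  199→206: 7 bp
  206→213: 7 bp
  213→229: 16 bp
  229→240: 11 bp
  240→248: 8 bp
  248→266: 18 bp
  266→10 (wrap): 277-266+10 = 21 bp

[1,2,5,6,6,7,7,7,7,7,8,8,11,11,12,13,13,13,13,15,16,16,16,18,18,21]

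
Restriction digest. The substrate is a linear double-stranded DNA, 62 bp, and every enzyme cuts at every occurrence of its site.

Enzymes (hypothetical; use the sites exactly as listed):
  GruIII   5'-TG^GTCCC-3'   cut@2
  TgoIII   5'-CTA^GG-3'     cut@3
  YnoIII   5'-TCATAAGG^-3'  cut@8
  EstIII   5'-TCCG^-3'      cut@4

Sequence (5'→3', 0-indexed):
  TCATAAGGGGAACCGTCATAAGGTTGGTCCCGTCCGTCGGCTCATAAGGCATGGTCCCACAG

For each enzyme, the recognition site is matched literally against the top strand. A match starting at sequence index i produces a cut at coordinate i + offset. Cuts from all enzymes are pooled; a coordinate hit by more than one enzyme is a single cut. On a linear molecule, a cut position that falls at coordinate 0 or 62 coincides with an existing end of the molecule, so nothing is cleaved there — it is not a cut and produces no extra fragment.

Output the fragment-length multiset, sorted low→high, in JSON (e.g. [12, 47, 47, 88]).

[3,4,8,9,10,13,15]

Scan for sites:
  GruIII TGGTCCC/2: at [24, 51] ⇒ [26, 53]
  TgoIII (CTAGG, off=3): no sites
  YnoIII TCATAAGG/8: at [0, 15, 41] ⇒ [8, 23, 49]
  EstIII TCCG/4: at [32] ⇒ [36]

All cut coordinates (distinct, sorted): [8, 23, 26, 36, 49, 53]

Fragment lengths:
  [0,8): 8 bp
  [8,23): 15 bp
  [23,26): 3 bp
  [26,36): 10 bp
  [36,49): 13 bp
  [49,53): 4 bp
  [53,62): 9 bp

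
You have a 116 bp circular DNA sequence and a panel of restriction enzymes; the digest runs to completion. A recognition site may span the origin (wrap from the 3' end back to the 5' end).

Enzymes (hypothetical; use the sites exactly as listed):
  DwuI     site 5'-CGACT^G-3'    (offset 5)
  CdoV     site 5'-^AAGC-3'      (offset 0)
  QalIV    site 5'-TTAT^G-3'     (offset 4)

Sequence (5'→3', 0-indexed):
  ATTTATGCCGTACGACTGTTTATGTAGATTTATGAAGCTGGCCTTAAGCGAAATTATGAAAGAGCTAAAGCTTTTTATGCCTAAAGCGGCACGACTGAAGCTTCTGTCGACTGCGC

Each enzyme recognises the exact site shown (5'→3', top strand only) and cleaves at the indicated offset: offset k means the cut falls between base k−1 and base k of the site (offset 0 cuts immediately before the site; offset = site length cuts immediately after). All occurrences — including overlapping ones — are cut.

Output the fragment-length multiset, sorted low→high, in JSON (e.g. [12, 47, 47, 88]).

[1,1,5,6,10,10,10,11,11,11,12,13,15]

Scan for sites:
  DwuI CGACTG/5: at [12, 91, 107] ⇒ [17, 96, 112]
  CdoV AAGC/0: at [34, 45, 67, 83, 97] ⇒ [34, 45, 67, 83, 97]
  QalIV TTATG/4: at [2, 19, 29, 53, 74] ⇒ [6, 23, 33, 57, 78]

All cut coordinates (distinct, sorted): [6, 17, 23, 33, 34, 45, 57, 67, 78, 83, 96, 97, 112]

Fragment lengths:
  6→17: 11 bp
  17→23: 6 bp
  23→33: 10 bp
  33→34: 1 bp
  34→45: 11 bp
  45→57: 12 bp
  57→67: 10 bp
  67→78: 11 bp
  78→83: 5 bp
  83→96: 13 bp
  96→97: 1 bp
  97→112: 15 bp
  112→6 (wrap): 116-112+6 = 10 bp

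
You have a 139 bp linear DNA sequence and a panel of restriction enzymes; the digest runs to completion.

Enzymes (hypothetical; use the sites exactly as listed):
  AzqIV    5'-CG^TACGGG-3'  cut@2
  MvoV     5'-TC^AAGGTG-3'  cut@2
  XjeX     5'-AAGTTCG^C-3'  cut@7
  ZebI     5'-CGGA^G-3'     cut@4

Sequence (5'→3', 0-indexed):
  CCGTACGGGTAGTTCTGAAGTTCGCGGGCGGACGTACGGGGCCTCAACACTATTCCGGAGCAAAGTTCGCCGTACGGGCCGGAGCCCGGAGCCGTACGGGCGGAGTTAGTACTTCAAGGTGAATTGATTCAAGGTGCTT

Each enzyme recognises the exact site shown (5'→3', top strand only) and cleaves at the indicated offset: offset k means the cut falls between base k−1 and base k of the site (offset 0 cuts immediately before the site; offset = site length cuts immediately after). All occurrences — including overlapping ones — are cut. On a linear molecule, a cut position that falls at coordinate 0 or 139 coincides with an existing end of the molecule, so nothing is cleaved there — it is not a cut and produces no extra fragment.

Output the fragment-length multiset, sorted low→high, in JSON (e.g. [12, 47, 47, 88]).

Per-enzyme occurrences:
  AzqIV (CGTACGGG, off=2): starts [1, 32, 70, 92] → cuts [3, 34, 72, 94]
  MvoV (TCAAGGTG, off=2): starts [113, 128] → cuts [115, 130]
  XjeX (AAGTTCGC, off=7): starts [17, 62] → cuts [24, 69]
  ZebI (CGGAG, off=4): starts [55, 79, 86, 100] → cuts [59, 83, 90, 104]

All cut coordinates (distinct, sorted): [3, 24, 34, 59, 69, 72, 83, 90, 94, 104, 115, 130]

Fragments:
  [0,3): 3 bp
  [3,24): 21 bp
  [24,34): 10 bp
  [34,59): 25 bp
  [59,69): 10 bp
  [69,72): 3 bp
  [72,83): 11 bp
  [83,90): 7 bp
  [90,94): 4 bp
  [94,104): 10 bp
  [104,115): 11 bp
  [115,130): 15 bp
  [130,139): 9 bp

[3,3,4,7,9,10,10,10,11,11,15,21,25]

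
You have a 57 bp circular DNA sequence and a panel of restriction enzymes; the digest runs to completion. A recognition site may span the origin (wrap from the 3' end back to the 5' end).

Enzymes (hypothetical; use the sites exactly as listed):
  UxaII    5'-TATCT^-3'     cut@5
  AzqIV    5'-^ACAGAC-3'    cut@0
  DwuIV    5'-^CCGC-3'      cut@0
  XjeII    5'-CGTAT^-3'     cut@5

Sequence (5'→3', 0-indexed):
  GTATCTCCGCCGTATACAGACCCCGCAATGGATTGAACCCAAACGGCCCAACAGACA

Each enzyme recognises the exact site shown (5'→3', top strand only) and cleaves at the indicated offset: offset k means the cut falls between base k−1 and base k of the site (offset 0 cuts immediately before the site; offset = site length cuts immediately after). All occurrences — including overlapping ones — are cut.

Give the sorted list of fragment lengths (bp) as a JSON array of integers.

Per-enzyme occurrences:
  UxaII TATCT/5: at [1] ⇒ [6]
  AzqIV ACAGAC/0: at [15, 50] ⇒ [15, 50]
  DwuIV CCGC/0: at [6, 22] ⇒ [6, 22]
  XjeII CGTAT/5: at [10] ⇒ [15]

Pooled cuts: [6, 15, 22, 50]

Fragment lengths:
  6→15: 9 bp
  15→22: 7 bp
  22→50: 28 bp
  50→6 (wrap): 57-50+6 = 13 bp

[7,9,13,28]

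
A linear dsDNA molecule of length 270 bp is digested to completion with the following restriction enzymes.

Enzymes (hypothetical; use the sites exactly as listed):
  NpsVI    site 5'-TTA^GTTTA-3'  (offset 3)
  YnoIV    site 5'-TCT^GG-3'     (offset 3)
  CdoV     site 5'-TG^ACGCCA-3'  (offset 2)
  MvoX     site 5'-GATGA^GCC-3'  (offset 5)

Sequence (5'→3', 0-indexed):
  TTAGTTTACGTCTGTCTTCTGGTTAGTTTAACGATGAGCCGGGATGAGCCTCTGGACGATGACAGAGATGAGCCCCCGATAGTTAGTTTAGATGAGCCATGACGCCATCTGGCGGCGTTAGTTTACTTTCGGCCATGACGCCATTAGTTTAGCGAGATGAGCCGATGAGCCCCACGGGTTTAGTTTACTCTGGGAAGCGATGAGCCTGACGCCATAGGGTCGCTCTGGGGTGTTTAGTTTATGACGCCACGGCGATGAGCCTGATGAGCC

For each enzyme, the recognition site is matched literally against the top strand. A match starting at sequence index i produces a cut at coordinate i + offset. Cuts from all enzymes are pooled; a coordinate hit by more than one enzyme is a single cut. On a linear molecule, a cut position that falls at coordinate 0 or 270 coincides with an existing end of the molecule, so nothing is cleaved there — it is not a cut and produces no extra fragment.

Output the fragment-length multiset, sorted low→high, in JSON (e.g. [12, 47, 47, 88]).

Per-enzyme occurrences:
  NpsVI TTAGTTTA/3: at [0, 22, 82, 117, 143, 179, 233] ⇒ [3, 25, 85, 120, 146, 182, 236]
  YnoIV TCTGG/3: at [17, 50, 107, 188, 223] ⇒ [20, 53, 110, 191, 226]
  CdoV TGACGCCA/2: at [99, 135, 206, 241] ⇒ [101, 137, 208, 243]
  MvoX GATGAGCC/5: at [32, 42, 66, 90, 155, 163, 198, 253, 262] ⇒ [37, 47, 71, 95, 160, 168, 203, 258, 267]

Pooled cuts: [3, 20, 25, 37, 47, 53, 71, 85, 95, 101, 110, 120, 137, 146, 160, 168, 182, 191, 203, 208, 226, 236, 243, 258, 267]

Fragments:
  [0,3): 3 bp
  [3,20): 17 bp
  [20,25): 5 bp
  [25,37): 12 bp
  [37,47): 10 bp
  [47,53): 6 bp
  [53,71): 18 bp
  [71,85): 14 bp
  [85,95): 10 bp
  [95,101): 6 bp
  [101,110): 9 bp
  [110,120): 10 bp
  [120,137): 17 bp
  [137,146): 9 bp
  [146,160): 14 bp
  [160,168): 8 bp
  [168,182): 14 bp
  [182,191): 9 bp
  [191,203): 12 bp
  [203,208): 5 bp
  [208,226): 18 bp
  [226,236): 10 bp
  [236,243): 7 bp
  [243,258): 15 bp
  [258,267): 9 bp
  [267,270): 3 bp

[3,3,5,5,6,6,7,8,9,9,9,9,10,10,10,10,12,12,14,14,14,15,17,17,18,18]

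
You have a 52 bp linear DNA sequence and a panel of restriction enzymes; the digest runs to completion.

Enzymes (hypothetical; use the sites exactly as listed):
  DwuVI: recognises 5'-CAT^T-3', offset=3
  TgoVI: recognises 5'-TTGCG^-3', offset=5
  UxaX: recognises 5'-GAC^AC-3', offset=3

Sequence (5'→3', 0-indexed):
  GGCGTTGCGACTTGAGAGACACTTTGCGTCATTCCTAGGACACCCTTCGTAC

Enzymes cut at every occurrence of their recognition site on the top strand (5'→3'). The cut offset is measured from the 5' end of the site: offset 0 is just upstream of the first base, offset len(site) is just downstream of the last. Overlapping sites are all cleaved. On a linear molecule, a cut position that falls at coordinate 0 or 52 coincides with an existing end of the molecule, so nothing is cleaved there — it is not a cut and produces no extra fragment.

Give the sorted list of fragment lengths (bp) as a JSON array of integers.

[4,8,9,9,11,11]

Per-enzyme occurrences:
  DwuVI (CATT, off=3): starts [29] → cuts [32]
  TgoVI (TTGCG, off=5): starts [4, 23] → cuts [9, 28]
  UxaX (GACAC, off=3): starts [17, 38] → cuts [20, 41]

Pooled cuts: [9, 20, 28, 32, 41]

Fragment lengths:
  [0,9): 9 bp
  [9,20): 11 bp
  [20,28): 8 bp
  [28,32): 4 bp
  [32,41): 9 bp
  [41,52): 11 bp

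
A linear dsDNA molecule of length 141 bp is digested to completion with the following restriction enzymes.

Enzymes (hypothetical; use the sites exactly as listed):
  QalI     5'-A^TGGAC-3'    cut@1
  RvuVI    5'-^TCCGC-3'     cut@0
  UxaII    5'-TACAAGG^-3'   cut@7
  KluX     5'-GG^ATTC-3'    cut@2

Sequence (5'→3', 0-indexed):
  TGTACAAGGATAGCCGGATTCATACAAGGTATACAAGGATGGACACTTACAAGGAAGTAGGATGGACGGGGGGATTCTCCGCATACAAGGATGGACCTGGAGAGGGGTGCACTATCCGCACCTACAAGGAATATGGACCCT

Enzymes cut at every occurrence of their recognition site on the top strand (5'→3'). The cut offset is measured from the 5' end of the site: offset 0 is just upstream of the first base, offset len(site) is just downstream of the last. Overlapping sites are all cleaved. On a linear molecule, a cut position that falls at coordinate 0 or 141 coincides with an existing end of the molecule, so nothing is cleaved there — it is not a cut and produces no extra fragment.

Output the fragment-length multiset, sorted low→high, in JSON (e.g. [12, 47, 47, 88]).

[1,1,4,4,8,8,8,9,9,11,12,13,15,15,23]

Site scan:
  QalI ATGGAC/1: at [38, 61, 90, 132] ⇒ [39, 62, 91, 133]
  RvuVI TCCGC/0: at [77, 114] ⇒ [77, 114]
  UxaII TACAAGG/7: at [2, 22, 31, 47, 83, 122] ⇒ [9, 29, 38, 54, 90, 129]
  KluX GGATTC/2: at [15, 71] ⇒ [17, 73]

Pooled cuts: [9, 17, 29, 38, 39, 54, 62, 73, 77, 90, 91, 114, 129, 133]

Fragment lengths:
  [0,9): 9 bp
  [9,17): 8 bp
  [17,29): 12 bp
  [29,38): 9 bp
  [38,39): 1 bp
  [39,54): 15 bp
  [54,62): 8 bp
  [62,73): 11 bp
  [73,77): 4 bp
  [77,90): 13 bp
  [90,91): 1 bp
  [91,114): 23 bp
  [114,129): 15 bp
  [129,133): 4 bp
  [133,141): 8 bp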